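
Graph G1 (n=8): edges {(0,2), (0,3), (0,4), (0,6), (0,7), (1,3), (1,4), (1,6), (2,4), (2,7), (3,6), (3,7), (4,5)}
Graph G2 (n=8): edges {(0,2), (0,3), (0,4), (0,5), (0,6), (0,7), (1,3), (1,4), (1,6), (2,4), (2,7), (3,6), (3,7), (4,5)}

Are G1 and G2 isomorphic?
No, not isomorphic

The graphs are NOT isomorphic.

Counting edges: G1 has 13 edge(s); G2 has 14 edge(s).
Edge count is an isomorphism invariant (a bijection on vertices induces a bijection on edges), so differing edge counts rule out isomorphism.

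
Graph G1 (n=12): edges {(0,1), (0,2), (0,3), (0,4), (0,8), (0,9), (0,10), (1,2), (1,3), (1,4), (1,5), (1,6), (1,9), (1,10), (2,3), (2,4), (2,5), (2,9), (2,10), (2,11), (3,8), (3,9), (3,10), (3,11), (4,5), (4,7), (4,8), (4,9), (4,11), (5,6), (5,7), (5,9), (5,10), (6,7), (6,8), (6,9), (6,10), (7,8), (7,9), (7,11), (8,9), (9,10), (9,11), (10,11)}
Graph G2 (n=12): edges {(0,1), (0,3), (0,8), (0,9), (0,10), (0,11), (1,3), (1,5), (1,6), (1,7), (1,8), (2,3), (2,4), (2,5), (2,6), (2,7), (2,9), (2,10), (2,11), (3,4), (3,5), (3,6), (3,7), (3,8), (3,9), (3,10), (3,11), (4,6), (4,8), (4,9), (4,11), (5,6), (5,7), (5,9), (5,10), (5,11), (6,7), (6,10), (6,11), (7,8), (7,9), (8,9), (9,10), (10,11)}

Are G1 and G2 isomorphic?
Yes, isomorphic

The graphs are isomorphic.
One valid mapping φ: V(G1) → V(G2): 0→10, 1→5, 2→2, 3→11, 4→9, 5→7, 6→1, 7→8, 8→0, 9→3, 10→6, 11→4

Verify φ preserves adjacency — for each edge of G1, its image is an edge of G2:
  (0,1) → (φ(0),φ(1)) = (5,10) ∈ E(G2) ✓
  (0,2) → (φ(0),φ(2)) = (2,10) ∈ E(G2) ✓
  (0,3) → (φ(0),φ(3)) = (10,11) ∈ E(G2) ✓
  (0,4) → (φ(0),φ(4)) = (9,10) ∈ E(G2) ✓
  (0,8) → (φ(0),φ(8)) = (0,10) ∈ E(G2) ✓
  (0,9) → (φ(0),φ(9)) = (3,10) ∈ E(G2) ✓
  (0,10) → (φ(0),φ(10)) = (6,10) ∈ E(G2) ✓
  (1,2) → (φ(1),φ(2)) = (2,5) ∈ E(G2) ✓
  (1,3) → (φ(1),φ(3)) = (5,11) ∈ E(G2) ✓
  (1,4) → (φ(1),φ(4)) = (5,9) ∈ E(G2) ✓
  (1,5) → (φ(1),φ(5)) = (5,7) ∈ E(G2) ✓
  (1,6) → (φ(1),φ(6)) = (1,5) ∈ E(G2) ✓
  (1,9) → (φ(1),φ(9)) = (3,5) ∈ E(G2) ✓
  (1,10) → (φ(1),φ(10)) = (5,6) ∈ E(G2) ✓
  (2,3) → (φ(2),φ(3)) = (2,11) ∈ E(G2) ✓
  (2,4) → (φ(2),φ(4)) = (2,9) ∈ E(G2) ✓
  (2,5) → (φ(2),φ(5)) = (2,7) ∈ E(G2) ✓
  (2,9) → (φ(2),φ(9)) = (2,3) ∈ E(G2) ✓
  (2,10) → (φ(2),φ(10)) = (2,6) ∈ E(G2) ✓
  (2,11) → (φ(2),φ(11)) = (2,4) ∈ E(G2) ✓
  (3,8) → (φ(3),φ(8)) = (0,11) ∈ E(G2) ✓
  (3,9) → (φ(3),φ(9)) = (3,11) ∈ E(G2) ✓
  (3,10) → (φ(3),φ(10)) = (6,11) ∈ E(G2) ✓
  (3,11) → (φ(3),φ(11)) = (4,11) ∈ E(G2) ✓
  (4,5) → (φ(4),φ(5)) = (7,9) ∈ E(G2) ✓
  (4,7) → (φ(4),φ(7)) = (8,9) ∈ E(G2) ✓
  (4,8) → (φ(4),φ(8)) = (0,9) ∈ E(G2) ✓
  (4,9) → (φ(4),φ(9)) = (3,9) ∈ E(G2) ✓
  (4,11) → (φ(4),φ(11)) = (4,9) ∈ E(G2) ✓
  (5,6) → (φ(5),φ(6)) = (1,7) ∈ E(G2) ✓
  (5,7) → (φ(5),φ(7)) = (7,8) ∈ E(G2) ✓
  (5,9) → (φ(5),φ(9)) = (3,7) ∈ E(G2) ✓
  (5,10) → (φ(5),φ(10)) = (6,7) ∈ E(G2) ✓
  (6,7) → (φ(6),φ(7)) = (1,8) ∈ E(G2) ✓
  (6,8) → (φ(6),φ(8)) = (0,1) ∈ E(G2) ✓
  (6,9) → (φ(6),φ(9)) = (1,3) ∈ E(G2) ✓
  (6,10) → (φ(6),φ(10)) = (1,6) ∈ E(G2) ✓
  (7,8) → (φ(7),φ(8)) = (0,8) ∈ E(G2) ✓
  (7,9) → (φ(7),φ(9)) = (3,8) ∈ E(G2) ✓
  (7,11) → (φ(7),φ(11)) = (4,8) ∈ E(G2) ✓
  (8,9) → (φ(8),φ(9)) = (0,3) ∈ E(G2) ✓
  (9,10) → (φ(9),φ(10)) = (3,6) ∈ E(G2) ✓
  (9,11) → (φ(9),φ(11)) = (3,4) ∈ E(G2) ✓
  (10,11) → (φ(10),φ(11)) = (4,6) ∈ E(G2) ✓
All 44 edges of G1 map to edges of G2, and |E(G1)| = |E(G2)| = 44, so φ is a bijection on edges as well as vertices. Hence G1 ≅ G2.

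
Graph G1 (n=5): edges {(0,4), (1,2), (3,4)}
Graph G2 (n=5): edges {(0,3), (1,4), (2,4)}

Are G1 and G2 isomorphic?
Yes, isomorphic

The graphs are isomorphic.
One valid mapping φ: V(G1) → V(G2): 0→1, 1→3, 2→0, 3→2, 4→4

Verify φ preserves adjacency — for each edge of G1, its image is an edge of G2:
  (0,4) → (φ(0),φ(4)) = (1,4) ∈ E(G2) ✓
  (1,2) → (φ(1),φ(2)) = (0,3) ∈ E(G2) ✓
  (3,4) → (φ(3),φ(4)) = (2,4) ∈ E(G2) ✓
All 3 edges of G1 map to edges of G2, and |E(G1)| = |E(G2)| = 3, so φ is a bijection on edges as well as vertices. Hence G1 ≅ G2.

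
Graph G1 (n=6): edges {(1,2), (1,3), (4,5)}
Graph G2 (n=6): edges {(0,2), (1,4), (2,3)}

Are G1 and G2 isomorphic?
Yes, isomorphic

The graphs are isomorphic.
One valid mapping φ: V(G1) → V(G2): 0→5, 1→2, 2→3, 3→0, 4→4, 5→1

Verify φ preserves adjacency — for each edge of G1, its image is an edge of G2:
  (1,2) → (φ(1),φ(2)) = (2,3) ∈ E(G2) ✓
  (1,3) → (φ(1),φ(3)) = (0,2) ∈ E(G2) ✓
  (4,5) → (φ(4),φ(5)) = (1,4) ∈ E(G2) ✓
All 3 edges of G1 map to edges of G2, and |E(G1)| = |E(G2)| = 3, so φ is a bijection on edges as well as vertices. Hence G1 ≅ G2.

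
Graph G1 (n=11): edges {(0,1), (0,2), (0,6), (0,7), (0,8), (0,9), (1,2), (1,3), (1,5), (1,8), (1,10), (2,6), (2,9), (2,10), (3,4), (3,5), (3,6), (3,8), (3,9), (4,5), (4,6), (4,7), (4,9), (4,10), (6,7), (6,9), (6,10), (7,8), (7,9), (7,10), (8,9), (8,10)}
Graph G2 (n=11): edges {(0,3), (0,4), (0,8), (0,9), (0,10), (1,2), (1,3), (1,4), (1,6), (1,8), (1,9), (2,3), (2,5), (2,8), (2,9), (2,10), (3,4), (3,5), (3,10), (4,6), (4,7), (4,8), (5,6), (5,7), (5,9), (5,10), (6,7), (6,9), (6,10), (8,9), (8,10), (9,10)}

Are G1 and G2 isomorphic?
Yes, isomorphic

The graphs are isomorphic.
One valid mapping φ: V(G1) → V(G2): 0→8, 1→4, 2→0, 3→6, 4→5, 5→7, 6→10, 7→2, 8→1, 9→9, 10→3

Verify φ preserves adjacency — for each edge of G1, its image is an edge of G2:
  (0,1) → (φ(0),φ(1)) = (4,8) ∈ E(G2) ✓
  (0,2) → (φ(0),φ(2)) = (0,8) ∈ E(G2) ✓
  (0,6) → (φ(0),φ(6)) = (8,10) ∈ E(G2) ✓
  (0,7) → (φ(0),φ(7)) = (2,8) ∈ E(G2) ✓
  (0,8) → (φ(0),φ(8)) = (1,8) ∈ E(G2) ✓
  (0,9) → (φ(0),φ(9)) = (8,9) ∈ E(G2) ✓
  (1,2) → (φ(1),φ(2)) = (0,4) ∈ E(G2) ✓
  (1,3) → (φ(1),φ(3)) = (4,6) ∈ E(G2) ✓
  (1,5) → (φ(1),φ(5)) = (4,7) ∈ E(G2) ✓
  (1,8) → (φ(1),φ(8)) = (1,4) ∈ E(G2) ✓
  (1,10) → (φ(1),φ(10)) = (3,4) ∈ E(G2) ✓
  (2,6) → (φ(2),φ(6)) = (0,10) ∈ E(G2) ✓
  (2,9) → (φ(2),φ(9)) = (0,9) ∈ E(G2) ✓
  (2,10) → (φ(2),φ(10)) = (0,3) ∈ E(G2) ✓
  (3,4) → (φ(3),φ(4)) = (5,6) ∈ E(G2) ✓
  (3,5) → (φ(3),φ(5)) = (6,7) ∈ E(G2) ✓
  (3,6) → (φ(3),φ(6)) = (6,10) ∈ E(G2) ✓
  (3,8) → (φ(3),φ(8)) = (1,6) ∈ E(G2) ✓
  (3,9) → (φ(3),φ(9)) = (6,9) ∈ E(G2) ✓
  (4,5) → (φ(4),φ(5)) = (5,7) ∈ E(G2) ✓
  (4,6) → (φ(4),φ(6)) = (5,10) ∈ E(G2) ✓
  (4,7) → (φ(4),φ(7)) = (2,5) ∈ E(G2) ✓
  (4,9) → (φ(4),φ(9)) = (5,9) ∈ E(G2) ✓
  (4,10) → (φ(4),φ(10)) = (3,5) ∈ E(G2) ✓
  (6,7) → (φ(6),φ(7)) = (2,10) ∈ E(G2) ✓
  (6,9) → (φ(6),φ(9)) = (9,10) ∈ E(G2) ✓
  (6,10) → (φ(6),φ(10)) = (3,10) ∈ E(G2) ✓
  (7,8) → (φ(7),φ(8)) = (1,2) ∈ E(G2) ✓
  (7,9) → (φ(7),φ(9)) = (2,9) ∈ E(G2) ✓
  (7,10) → (φ(7),φ(10)) = (2,3) ∈ E(G2) ✓
  (8,9) → (φ(8),φ(9)) = (1,9) ∈ E(G2) ✓
  (8,10) → (φ(8),φ(10)) = (1,3) ∈ E(G2) ✓
All 32 edges of G1 map to edges of G2, and |E(G1)| = |E(G2)| = 32, so φ is a bijection on edges as well as vertices. Hence G1 ≅ G2.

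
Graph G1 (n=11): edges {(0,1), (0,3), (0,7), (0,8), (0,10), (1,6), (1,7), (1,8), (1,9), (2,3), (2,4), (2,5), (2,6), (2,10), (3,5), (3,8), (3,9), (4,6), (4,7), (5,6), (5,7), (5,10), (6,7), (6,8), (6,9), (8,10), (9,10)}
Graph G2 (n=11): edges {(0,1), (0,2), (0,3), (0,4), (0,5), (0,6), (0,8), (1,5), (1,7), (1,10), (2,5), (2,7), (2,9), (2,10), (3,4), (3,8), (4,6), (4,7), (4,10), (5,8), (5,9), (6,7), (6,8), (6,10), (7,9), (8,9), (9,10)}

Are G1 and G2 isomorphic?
Yes, isomorphic

The graphs are isomorphic.
One valid mapping φ: V(G1) → V(G2): 0→9, 1→5, 2→4, 3→7, 4→3, 5→6, 6→0, 7→8, 8→2, 9→1, 10→10

Verify φ preserves adjacency — for each edge of G1, its image is an edge of G2:
  (0,1) → (φ(0),φ(1)) = (5,9) ∈ E(G2) ✓
  (0,3) → (φ(0),φ(3)) = (7,9) ∈ E(G2) ✓
  (0,7) → (φ(0),φ(7)) = (8,9) ∈ E(G2) ✓
  (0,8) → (φ(0),φ(8)) = (2,9) ∈ E(G2) ✓
  (0,10) → (φ(0),φ(10)) = (9,10) ∈ E(G2) ✓
  (1,6) → (φ(1),φ(6)) = (0,5) ∈ E(G2) ✓
  (1,7) → (φ(1),φ(7)) = (5,8) ∈ E(G2) ✓
  (1,8) → (φ(1),φ(8)) = (2,5) ∈ E(G2) ✓
  (1,9) → (φ(1),φ(9)) = (1,5) ∈ E(G2) ✓
  (2,3) → (φ(2),φ(3)) = (4,7) ∈ E(G2) ✓
  (2,4) → (φ(2),φ(4)) = (3,4) ∈ E(G2) ✓
  (2,5) → (φ(2),φ(5)) = (4,6) ∈ E(G2) ✓
  (2,6) → (φ(2),φ(6)) = (0,4) ∈ E(G2) ✓
  (2,10) → (φ(2),φ(10)) = (4,10) ∈ E(G2) ✓
  (3,5) → (φ(3),φ(5)) = (6,7) ∈ E(G2) ✓
  (3,8) → (φ(3),φ(8)) = (2,7) ∈ E(G2) ✓
  (3,9) → (φ(3),φ(9)) = (1,7) ∈ E(G2) ✓
  (4,6) → (φ(4),φ(6)) = (0,3) ∈ E(G2) ✓
  (4,7) → (φ(4),φ(7)) = (3,8) ∈ E(G2) ✓
  (5,6) → (φ(5),φ(6)) = (0,6) ∈ E(G2) ✓
  (5,7) → (φ(5),φ(7)) = (6,8) ∈ E(G2) ✓
  (5,10) → (φ(5),φ(10)) = (6,10) ∈ E(G2) ✓
  (6,7) → (φ(6),φ(7)) = (0,8) ∈ E(G2) ✓
  (6,8) → (φ(6),φ(8)) = (0,2) ∈ E(G2) ✓
  (6,9) → (φ(6),φ(9)) = (0,1) ∈ E(G2) ✓
  (8,10) → (φ(8),φ(10)) = (2,10) ∈ E(G2) ✓
  (9,10) → (φ(9),φ(10)) = (1,10) ∈ E(G2) ✓
All 27 edges of G1 map to edges of G2, and |E(G1)| = |E(G2)| = 27, so φ is a bijection on edges as well as vertices. Hence G1 ≅ G2.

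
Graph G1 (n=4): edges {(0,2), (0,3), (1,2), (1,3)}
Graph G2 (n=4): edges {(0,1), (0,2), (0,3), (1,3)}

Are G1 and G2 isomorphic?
No, not isomorphic

The graphs are NOT isomorphic.

Counting triangles (3-cliques): G1 has 0, G2 has 1.
Triangle count is an isomorphism invariant, so differing triangle counts rule out isomorphism.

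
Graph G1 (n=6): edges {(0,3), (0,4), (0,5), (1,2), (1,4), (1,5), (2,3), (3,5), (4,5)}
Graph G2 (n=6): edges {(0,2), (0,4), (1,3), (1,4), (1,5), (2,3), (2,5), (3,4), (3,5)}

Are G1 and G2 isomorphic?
Yes, isomorphic

The graphs are isomorphic.
One valid mapping φ: V(G1) → V(G2): 0→1, 1→2, 2→0, 3→4, 4→5, 5→3

Verify φ preserves adjacency — for each edge of G1, its image is an edge of G2:
  (0,3) → (φ(0),φ(3)) = (1,4) ∈ E(G2) ✓
  (0,4) → (φ(0),φ(4)) = (1,5) ∈ E(G2) ✓
  (0,5) → (φ(0),φ(5)) = (1,3) ∈ E(G2) ✓
  (1,2) → (φ(1),φ(2)) = (0,2) ∈ E(G2) ✓
  (1,4) → (φ(1),φ(4)) = (2,5) ∈ E(G2) ✓
  (1,5) → (φ(1),φ(5)) = (2,3) ∈ E(G2) ✓
  (2,3) → (φ(2),φ(3)) = (0,4) ∈ E(G2) ✓
  (3,5) → (φ(3),φ(5)) = (3,4) ∈ E(G2) ✓
  (4,5) → (φ(4),φ(5)) = (3,5) ∈ E(G2) ✓
All 9 edges of G1 map to edges of G2, and |E(G1)| = |E(G2)| = 9, so φ is a bijection on edges as well as vertices. Hence G1 ≅ G2.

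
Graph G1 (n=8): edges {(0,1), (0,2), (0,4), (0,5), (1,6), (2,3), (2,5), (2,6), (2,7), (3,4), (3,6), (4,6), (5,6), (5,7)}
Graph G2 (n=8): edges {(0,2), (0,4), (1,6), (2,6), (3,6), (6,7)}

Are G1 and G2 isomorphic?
No, not isomorphic

The graphs are NOT isomorphic.

Connected components of G1: 1 component(s) with vertex sets [[0, 1, 2, 3, 4, 5, 6, 7]], sizes [8].
Connected components of G2: 2 component(s) with vertex sets [[5], [0, 1, 2, 3, 4, 6, 7]], sizes [1, 7].
The number of connected components (and the multiset of component sizes) is an isomorphism invariant — an isomorphism maps each component of G1 bijectively onto a component of G2. Since G1 has 1 component(s) and G2 has 2, they cannot be isomorphic.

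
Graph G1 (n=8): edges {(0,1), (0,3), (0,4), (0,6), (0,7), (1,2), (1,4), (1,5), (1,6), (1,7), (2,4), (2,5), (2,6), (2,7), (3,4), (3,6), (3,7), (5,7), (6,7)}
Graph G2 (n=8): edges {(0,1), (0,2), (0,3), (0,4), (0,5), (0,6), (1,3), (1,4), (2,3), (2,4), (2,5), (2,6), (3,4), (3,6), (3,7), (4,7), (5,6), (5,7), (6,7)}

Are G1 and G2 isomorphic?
Yes, isomorphic

The graphs are isomorphic.
One valid mapping φ: V(G1) → V(G2): 0→6, 1→3, 2→4, 3→5, 4→7, 5→1, 6→2, 7→0

Verify φ preserves adjacency — for each edge of G1, its image is an edge of G2:
  (0,1) → (φ(0),φ(1)) = (3,6) ∈ E(G2) ✓
  (0,3) → (φ(0),φ(3)) = (5,6) ∈ E(G2) ✓
  (0,4) → (φ(0),φ(4)) = (6,7) ∈ E(G2) ✓
  (0,6) → (φ(0),φ(6)) = (2,6) ∈ E(G2) ✓
  (0,7) → (φ(0),φ(7)) = (0,6) ∈ E(G2) ✓
  (1,2) → (φ(1),φ(2)) = (3,4) ∈ E(G2) ✓
  (1,4) → (φ(1),φ(4)) = (3,7) ∈ E(G2) ✓
  (1,5) → (φ(1),φ(5)) = (1,3) ∈ E(G2) ✓
  (1,6) → (φ(1),φ(6)) = (2,3) ∈ E(G2) ✓
  (1,7) → (φ(1),φ(7)) = (0,3) ∈ E(G2) ✓
  (2,4) → (φ(2),φ(4)) = (4,7) ∈ E(G2) ✓
  (2,5) → (φ(2),φ(5)) = (1,4) ∈ E(G2) ✓
  (2,6) → (φ(2),φ(6)) = (2,4) ∈ E(G2) ✓
  (2,7) → (φ(2),φ(7)) = (0,4) ∈ E(G2) ✓
  (3,4) → (φ(3),φ(4)) = (5,7) ∈ E(G2) ✓
  (3,6) → (φ(3),φ(6)) = (2,5) ∈ E(G2) ✓
  (3,7) → (φ(3),φ(7)) = (0,5) ∈ E(G2) ✓
  (5,7) → (φ(5),φ(7)) = (0,1) ∈ E(G2) ✓
  (6,7) → (φ(6),φ(7)) = (0,2) ∈ E(G2) ✓
All 19 edges of G1 map to edges of G2, and |E(G1)| = |E(G2)| = 19, so φ is a bijection on edges as well as vertices. Hence G1 ≅ G2.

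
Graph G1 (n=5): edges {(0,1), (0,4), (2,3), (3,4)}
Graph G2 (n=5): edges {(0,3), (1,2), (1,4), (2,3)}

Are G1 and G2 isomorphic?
Yes, isomorphic

The graphs are isomorphic.
One valid mapping φ: V(G1) → V(G2): 0→3, 1→0, 2→4, 3→1, 4→2

Verify φ preserves adjacency — for each edge of G1, its image is an edge of G2:
  (0,1) → (φ(0),φ(1)) = (0,3) ∈ E(G2) ✓
  (0,4) → (φ(0),φ(4)) = (2,3) ∈ E(G2) ✓
  (2,3) → (φ(2),φ(3)) = (1,4) ∈ E(G2) ✓
  (3,4) → (φ(3),φ(4)) = (1,2) ∈ E(G2) ✓
All 4 edges of G1 map to edges of G2, and |E(G1)| = |E(G2)| = 4, so φ is a bijection on edges as well as vertices. Hence G1 ≅ G2.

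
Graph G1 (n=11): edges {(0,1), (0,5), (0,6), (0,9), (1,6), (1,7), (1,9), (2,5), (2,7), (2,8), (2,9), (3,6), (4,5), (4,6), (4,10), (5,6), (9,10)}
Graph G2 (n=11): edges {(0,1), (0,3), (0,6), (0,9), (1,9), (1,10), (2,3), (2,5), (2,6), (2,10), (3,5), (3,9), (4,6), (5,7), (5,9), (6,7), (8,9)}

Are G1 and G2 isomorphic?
Yes, isomorphic

The graphs are isomorphic.
One valid mapping φ: V(G1) → V(G2): 0→3, 1→5, 2→6, 3→8, 4→1, 5→0, 6→9, 7→7, 8→4, 9→2, 10→10

Verify φ preserves adjacency — for each edge of G1, its image is an edge of G2:
  (0,1) → (φ(0),φ(1)) = (3,5) ∈ E(G2) ✓
  (0,5) → (φ(0),φ(5)) = (0,3) ∈ E(G2) ✓
  (0,6) → (φ(0),φ(6)) = (3,9) ∈ E(G2) ✓
  (0,9) → (φ(0),φ(9)) = (2,3) ∈ E(G2) ✓
  (1,6) → (φ(1),φ(6)) = (5,9) ∈ E(G2) ✓
  (1,7) → (φ(1),φ(7)) = (5,7) ∈ E(G2) ✓
  (1,9) → (φ(1),φ(9)) = (2,5) ∈ E(G2) ✓
  (2,5) → (φ(2),φ(5)) = (0,6) ∈ E(G2) ✓
  (2,7) → (φ(2),φ(7)) = (6,7) ∈ E(G2) ✓
  (2,8) → (φ(2),φ(8)) = (4,6) ∈ E(G2) ✓
  (2,9) → (φ(2),φ(9)) = (2,6) ∈ E(G2) ✓
  (3,6) → (φ(3),φ(6)) = (8,9) ∈ E(G2) ✓
  (4,5) → (φ(4),φ(5)) = (0,1) ∈ E(G2) ✓
  (4,6) → (φ(4),φ(6)) = (1,9) ∈ E(G2) ✓
  (4,10) → (φ(4),φ(10)) = (1,10) ∈ E(G2) ✓
  (5,6) → (φ(5),φ(6)) = (0,9) ∈ E(G2) ✓
  (9,10) → (φ(9),φ(10)) = (2,10) ∈ E(G2) ✓
All 17 edges of G1 map to edges of G2, and |E(G1)| = |E(G2)| = 17, so φ is a bijection on edges as well as vertices. Hence G1 ≅ G2.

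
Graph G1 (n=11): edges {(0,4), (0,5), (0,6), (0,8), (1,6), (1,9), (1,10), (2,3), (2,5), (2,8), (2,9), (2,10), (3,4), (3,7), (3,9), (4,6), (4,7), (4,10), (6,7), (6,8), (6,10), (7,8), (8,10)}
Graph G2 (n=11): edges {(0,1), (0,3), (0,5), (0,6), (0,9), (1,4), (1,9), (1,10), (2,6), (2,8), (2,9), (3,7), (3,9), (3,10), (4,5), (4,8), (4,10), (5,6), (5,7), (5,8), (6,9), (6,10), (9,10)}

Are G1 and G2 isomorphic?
Yes, isomorphic

The graphs are isomorphic.
One valid mapping φ: V(G1) → V(G2): 0→3, 1→2, 2→5, 3→4, 4→10, 5→7, 6→9, 7→1, 8→0, 9→8, 10→6

Verify φ preserves adjacency — for each edge of G1, its image is an edge of G2:
  (0,4) → (φ(0),φ(4)) = (3,10) ∈ E(G2) ✓
  (0,5) → (φ(0),φ(5)) = (3,7) ∈ E(G2) ✓
  (0,6) → (φ(0),φ(6)) = (3,9) ∈ E(G2) ✓
  (0,8) → (φ(0),φ(8)) = (0,3) ∈ E(G2) ✓
  (1,6) → (φ(1),φ(6)) = (2,9) ∈ E(G2) ✓
  (1,9) → (φ(1),φ(9)) = (2,8) ∈ E(G2) ✓
  (1,10) → (φ(1),φ(10)) = (2,6) ∈ E(G2) ✓
  (2,3) → (φ(2),φ(3)) = (4,5) ∈ E(G2) ✓
  (2,5) → (φ(2),φ(5)) = (5,7) ∈ E(G2) ✓
  (2,8) → (φ(2),φ(8)) = (0,5) ∈ E(G2) ✓
  (2,9) → (φ(2),φ(9)) = (5,8) ∈ E(G2) ✓
  (2,10) → (φ(2),φ(10)) = (5,6) ∈ E(G2) ✓
  (3,4) → (φ(3),φ(4)) = (4,10) ∈ E(G2) ✓
  (3,7) → (φ(3),φ(7)) = (1,4) ∈ E(G2) ✓
  (3,9) → (φ(3),φ(9)) = (4,8) ∈ E(G2) ✓
  (4,6) → (φ(4),φ(6)) = (9,10) ∈ E(G2) ✓
  (4,7) → (φ(4),φ(7)) = (1,10) ∈ E(G2) ✓
  (4,10) → (φ(4),φ(10)) = (6,10) ∈ E(G2) ✓
  (6,7) → (φ(6),φ(7)) = (1,9) ∈ E(G2) ✓
  (6,8) → (φ(6),φ(8)) = (0,9) ∈ E(G2) ✓
  (6,10) → (φ(6),φ(10)) = (6,9) ∈ E(G2) ✓
  (7,8) → (φ(7),φ(8)) = (0,1) ∈ E(G2) ✓
  (8,10) → (φ(8),φ(10)) = (0,6) ∈ E(G2) ✓
All 23 edges of G1 map to edges of G2, and |E(G1)| = |E(G2)| = 23, so φ is a bijection on edges as well as vertices. Hence G1 ≅ G2.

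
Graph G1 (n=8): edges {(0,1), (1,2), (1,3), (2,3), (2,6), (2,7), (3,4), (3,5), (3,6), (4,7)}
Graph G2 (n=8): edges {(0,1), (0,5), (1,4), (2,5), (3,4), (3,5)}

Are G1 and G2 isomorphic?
No, not isomorphic

The graphs are NOT isomorphic.

Connected components of G1: 1 component(s) with vertex sets [[0, 1, 2, 3, 4, 5, 6, 7]], sizes [8].
Connected components of G2: 3 component(s) with vertex sets [[6], [7], [0, 1, 2, 3, 4, 5]], sizes [1, 1, 6].
The number of connected components (and the multiset of component sizes) is an isomorphism invariant — an isomorphism maps each component of G1 bijectively onto a component of G2. Since G1 has 1 component(s) and G2 has 3, they cannot be isomorphic.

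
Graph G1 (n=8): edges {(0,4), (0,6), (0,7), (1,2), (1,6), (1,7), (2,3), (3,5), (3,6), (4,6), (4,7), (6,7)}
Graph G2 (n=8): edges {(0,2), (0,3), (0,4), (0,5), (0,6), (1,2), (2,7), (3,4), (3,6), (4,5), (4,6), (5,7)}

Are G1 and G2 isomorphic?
Yes, isomorphic

The graphs are isomorphic.
One valid mapping φ: V(G1) → V(G2): 0→6, 1→5, 2→7, 3→2, 4→3, 5→1, 6→0, 7→4

Verify φ preserves adjacency — for each edge of G1, its image is an edge of G2:
  (0,4) → (φ(0),φ(4)) = (3,6) ∈ E(G2) ✓
  (0,6) → (φ(0),φ(6)) = (0,6) ∈ E(G2) ✓
  (0,7) → (φ(0),φ(7)) = (4,6) ∈ E(G2) ✓
  (1,2) → (φ(1),φ(2)) = (5,7) ∈ E(G2) ✓
  (1,6) → (φ(1),φ(6)) = (0,5) ∈ E(G2) ✓
  (1,7) → (φ(1),φ(7)) = (4,5) ∈ E(G2) ✓
  (2,3) → (φ(2),φ(3)) = (2,7) ∈ E(G2) ✓
  (3,5) → (φ(3),φ(5)) = (1,2) ∈ E(G2) ✓
  (3,6) → (φ(3),φ(6)) = (0,2) ∈ E(G2) ✓
  (4,6) → (φ(4),φ(6)) = (0,3) ∈ E(G2) ✓
  (4,7) → (φ(4),φ(7)) = (3,4) ∈ E(G2) ✓
  (6,7) → (φ(6),φ(7)) = (0,4) ∈ E(G2) ✓
All 12 edges of G1 map to edges of G2, and |E(G1)| = |E(G2)| = 12, so φ is a bijection on edges as well as vertices. Hence G1 ≅ G2.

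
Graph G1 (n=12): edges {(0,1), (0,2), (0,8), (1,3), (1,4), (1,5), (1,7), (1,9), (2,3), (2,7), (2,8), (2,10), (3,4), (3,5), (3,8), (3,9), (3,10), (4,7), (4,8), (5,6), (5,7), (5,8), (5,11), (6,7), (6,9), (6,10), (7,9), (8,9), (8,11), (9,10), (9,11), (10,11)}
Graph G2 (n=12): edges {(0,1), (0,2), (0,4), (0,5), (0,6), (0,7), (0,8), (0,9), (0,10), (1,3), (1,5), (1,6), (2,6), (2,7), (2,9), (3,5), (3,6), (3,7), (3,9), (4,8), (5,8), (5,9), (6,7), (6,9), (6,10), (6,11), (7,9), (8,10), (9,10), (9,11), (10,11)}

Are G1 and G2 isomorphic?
No, not isomorphic

The graphs are NOT isomorphic.

Degrees in G1: deg(0)=3, deg(1)=6, deg(2)=5, deg(3)=7, deg(4)=4, deg(5)=6, deg(6)=4, deg(7)=6, deg(8)=7, deg(9)=7, deg(10)=5, deg(11)=4.
Sorted degree sequence of G1: [7, 7, 7, 6, 6, 6, 5, 5, 4, 4, 4, 3].
Degrees in G2: deg(0)=9, deg(1)=4, deg(2)=4, deg(3)=5, deg(4)=2, deg(5)=5, deg(6)=8, deg(7)=5, deg(8)=4, deg(9)=8, deg(10)=5, deg(11)=3.
Sorted degree sequence of G2: [9, 8, 8, 5, 5, 5, 5, 4, 4, 4, 3, 2].
The (sorted) degree sequence is an isomorphism invariant, so since G1 and G2 have different degree sequences they cannot be isomorphic.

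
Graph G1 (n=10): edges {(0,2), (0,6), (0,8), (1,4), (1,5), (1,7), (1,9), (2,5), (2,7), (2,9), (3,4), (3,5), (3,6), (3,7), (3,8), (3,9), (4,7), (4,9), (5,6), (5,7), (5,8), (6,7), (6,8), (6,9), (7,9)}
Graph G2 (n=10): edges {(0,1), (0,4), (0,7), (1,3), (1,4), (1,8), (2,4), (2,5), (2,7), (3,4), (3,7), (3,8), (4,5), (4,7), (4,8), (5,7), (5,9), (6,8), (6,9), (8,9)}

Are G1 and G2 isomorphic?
No, not isomorphic

The graphs are NOT isomorphic.

Degrees in G1: deg(0)=3, deg(1)=4, deg(2)=4, deg(3)=6, deg(4)=4, deg(5)=6, deg(6)=6, deg(7)=7, deg(8)=4, deg(9)=6.
Sorted degree sequence of G1: [7, 6, 6, 6, 6, 4, 4, 4, 4, 3].
Degrees in G2: deg(0)=3, deg(1)=4, deg(2)=3, deg(3)=4, deg(4)=7, deg(5)=4, deg(6)=2, deg(7)=5, deg(8)=5, deg(9)=3.
Sorted degree sequence of G2: [7, 5, 5, 4, 4, 4, 3, 3, 3, 2].
The (sorted) degree sequence is an isomorphism invariant, so since G1 and G2 have different degree sequences they cannot be isomorphic.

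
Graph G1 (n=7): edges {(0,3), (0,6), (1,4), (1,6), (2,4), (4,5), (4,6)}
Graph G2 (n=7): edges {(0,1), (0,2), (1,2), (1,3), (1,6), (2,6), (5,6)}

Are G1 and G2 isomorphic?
No, not isomorphic

The graphs are NOT isomorphic.

Counting triangles (3-cliques): G1 has 1, G2 has 2.
Triangle count is an isomorphism invariant, so differing triangle counts rule out isomorphism.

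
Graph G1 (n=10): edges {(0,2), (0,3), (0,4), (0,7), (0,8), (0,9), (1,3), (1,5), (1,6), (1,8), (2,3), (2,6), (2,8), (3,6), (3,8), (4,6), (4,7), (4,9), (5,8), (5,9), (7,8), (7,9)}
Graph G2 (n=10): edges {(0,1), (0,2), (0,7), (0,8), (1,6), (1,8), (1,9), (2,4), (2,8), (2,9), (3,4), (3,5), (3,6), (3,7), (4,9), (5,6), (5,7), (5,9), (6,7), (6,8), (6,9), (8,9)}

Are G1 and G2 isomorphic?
Yes, isomorphic

The graphs are isomorphic.
One valid mapping φ: V(G1) → V(G2): 0→6, 1→2, 2→1, 3→8, 4→7, 5→4, 6→0, 7→5, 8→9, 9→3

Verify φ preserves adjacency — for each edge of G1, its image is an edge of G2:
  (0,2) → (φ(0),φ(2)) = (1,6) ∈ E(G2) ✓
  (0,3) → (φ(0),φ(3)) = (6,8) ∈ E(G2) ✓
  (0,4) → (φ(0),φ(4)) = (6,7) ∈ E(G2) ✓
  (0,7) → (φ(0),φ(7)) = (5,6) ∈ E(G2) ✓
  (0,8) → (φ(0),φ(8)) = (6,9) ∈ E(G2) ✓
  (0,9) → (φ(0),φ(9)) = (3,6) ∈ E(G2) ✓
  (1,3) → (φ(1),φ(3)) = (2,8) ∈ E(G2) ✓
  (1,5) → (φ(1),φ(5)) = (2,4) ∈ E(G2) ✓
  (1,6) → (φ(1),φ(6)) = (0,2) ∈ E(G2) ✓
  (1,8) → (φ(1),φ(8)) = (2,9) ∈ E(G2) ✓
  (2,3) → (φ(2),φ(3)) = (1,8) ∈ E(G2) ✓
  (2,6) → (φ(2),φ(6)) = (0,1) ∈ E(G2) ✓
  (2,8) → (φ(2),φ(8)) = (1,9) ∈ E(G2) ✓
  (3,6) → (φ(3),φ(6)) = (0,8) ∈ E(G2) ✓
  (3,8) → (φ(3),φ(8)) = (8,9) ∈ E(G2) ✓
  (4,6) → (φ(4),φ(6)) = (0,7) ∈ E(G2) ✓
  (4,7) → (φ(4),φ(7)) = (5,7) ∈ E(G2) ✓
  (4,9) → (φ(4),φ(9)) = (3,7) ∈ E(G2) ✓
  (5,8) → (φ(5),φ(8)) = (4,9) ∈ E(G2) ✓
  (5,9) → (φ(5),φ(9)) = (3,4) ∈ E(G2) ✓
  (7,8) → (φ(7),φ(8)) = (5,9) ∈ E(G2) ✓
  (7,9) → (φ(7),φ(9)) = (3,5) ∈ E(G2) ✓
All 22 edges of G1 map to edges of G2, and |E(G1)| = |E(G2)| = 22, so φ is a bijection on edges as well as vertices. Hence G1 ≅ G2.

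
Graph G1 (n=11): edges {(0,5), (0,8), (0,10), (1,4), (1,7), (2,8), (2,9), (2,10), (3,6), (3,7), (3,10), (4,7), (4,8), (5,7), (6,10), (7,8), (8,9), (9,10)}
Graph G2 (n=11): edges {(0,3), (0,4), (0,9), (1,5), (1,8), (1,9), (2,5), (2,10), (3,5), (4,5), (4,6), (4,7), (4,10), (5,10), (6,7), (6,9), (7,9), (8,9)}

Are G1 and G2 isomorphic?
Yes, isomorphic

The graphs are isomorphic.
One valid mapping φ: V(G1) → V(G2): 0→0, 1→2, 2→6, 3→1, 4→10, 5→3, 6→8, 7→5, 8→4, 9→7, 10→9

Verify φ preserves adjacency — for each edge of G1, its image is an edge of G2:
  (0,5) → (φ(0),φ(5)) = (0,3) ∈ E(G2) ✓
  (0,8) → (φ(0),φ(8)) = (0,4) ∈ E(G2) ✓
  (0,10) → (φ(0),φ(10)) = (0,9) ∈ E(G2) ✓
  (1,4) → (φ(1),φ(4)) = (2,10) ∈ E(G2) ✓
  (1,7) → (φ(1),φ(7)) = (2,5) ∈ E(G2) ✓
  (2,8) → (φ(2),φ(8)) = (4,6) ∈ E(G2) ✓
  (2,9) → (φ(2),φ(9)) = (6,7) ∈ E(G2) ✓
  (2,10) → (φ(2),φ(10)) = (6,9) ∈ E(G2) ✓
  (3,6) → (φ(3),φ(6)) = (1,8) ∈ E(G2) ✓
  (3,7) → (φ(3),φ(7)) = (1,5) ∈ E(G2) ✓
  (3,10) → (φ(3),φ(10)) = (1,9) ∈ E(G2) ✓
  (4,7) → (φ(4),φ(7)) = (5,10) ∈ E(G2) ✓
  (4,8) → (φ(4),φ(8)) = (4,10) ∈ E(G2) ✓
  (5,7) → (φ(5),φ(7)) = (3,5) ∈ E(G2) ✓
  (6,10) → (φ(6),φ(10)) = (8,9) ∈ E(G2) ✓
  (7,8) → (φ(7),φ(8)) = (4,5) ∈ E(G2) ✓
  (8,9) → (φ(8),φ(9)) = (4,7) ∈ E(G2) ✓
  (9,10) → (φ(9),φ(10)) = (7,9) ∈ E(G2) ✓
All 18 edges of G1 map to edges of G2, and |E(G1)| = |E(G2)| = 18, so φ is a bijection on edges as well as vertices. Hence G1 ≅ G2.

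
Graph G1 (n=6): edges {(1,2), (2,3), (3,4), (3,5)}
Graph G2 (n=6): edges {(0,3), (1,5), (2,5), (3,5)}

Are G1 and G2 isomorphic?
Yes, isomorphic

The graphs are isomorphic.
One valid mapping φ: V(G1) → V(G2): 0→4, 1→0, 2→3, 3→5, 4→2, 5→1

Verify φ preserves adjacency — for each edge of G1, its image is an edge of G2:
  (1,2) → (φ(1),φ(2)) = (0,3) ∈ E(G2) ✓
  (2,3) → (φ(2),φ(3)) = (3,5) ∈ E(G2) ✓
  (3,4) → (φ(3),φ(4)) = (2,5) ∈ E(G2) ✓
  (3,5) → (φ(3),φ(5)) = (1,5) ∈ E(G2) ✓
All 4 edges of G1 map to edges of G2, and |E(G1)| = |E(G2)| = 4, so φ is a bijection on edges as well as vertices. Hence G1 ≅ G2.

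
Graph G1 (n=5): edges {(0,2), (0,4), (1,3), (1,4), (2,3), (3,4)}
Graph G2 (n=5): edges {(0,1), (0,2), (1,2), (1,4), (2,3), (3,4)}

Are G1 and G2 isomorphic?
Yes, isomorphic

The graphs are isomorphic.
One valid mapping φ: V(G1) → V(G2): 0→3, 1→0, 2→4, 3→1, 4→2

Verify φ preserves adjacency — for each edge of G1, its image is an edge of G2:
  (0,2) → (φ(0),φ(2)) = (3,4) ∈ E(G2) ✓
  (0,4) → (φ(0),φ(4)) = (2,3) ∈ E(G2) ✓
  (1,3) → (φ(1),φ(3)) = (0,1) ∈ E(G2) ✓
  (1,4) → (φ(1),φ(4)) = (0,2) ∈ E(G2) ✓
  (2,3) → (φ(2),φ(3)) = (1,4) ∈ E(G2) ✓
  (3,4) → (φ(3),φ(4)) = (1,2) ∈ E(G2) ✓
All 6 edges of G1 map to edges of G2, and |E(G1)| = |E(G2)| = 6, so φ is a bijection on edges as well as vertices. Hence G1 ≅ G2.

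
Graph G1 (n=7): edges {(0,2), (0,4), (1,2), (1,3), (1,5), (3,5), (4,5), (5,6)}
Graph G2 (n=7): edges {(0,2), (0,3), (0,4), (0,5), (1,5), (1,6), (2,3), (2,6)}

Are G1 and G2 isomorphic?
Yes, isomorphic

The graphs are isomorphic.
One valid mapping φ: V(G1) → V(G2): 0→1, 1→2, 2→6, 3→3, 4→5, 5→0, 6→4

Verify φ preserves adjacency — for each edge of G1, its image is an edge of G2:
  (0,2) → (φ(0),φ(2)) = (1,6) ∈ E(G2) ✓
  (0,4) → (φ(0),φ(4)) = (1,5) ∈ E(G2) ✓
  (1,2) → (φ(1),φ(2)) = (2,6) ∈ E(G2) ✓
  (1,3) → (φ(1),φ(3)) = (2,3) ∈ E(G2) ✓
  (1,5) → (φ(1),φ(5)) = (0,2) ∈ E(G2) ✓
  (3,5) → (φ(3),φ(5)) = (0,3) ∈ E(G2) ✓
  (4,5) → (φ(4),φ(5)) = (0,5) ∈ E(G2) ✓
  (5,6) → (φ(5),φ(6)) = (0,4) ∈ E(G2) ✓
All 8 edges of G1 map to edges of G2, and |E(G1)| = |E(G2)| = 8, so φ is a bijection on edges as well as vertices. Hence G1 ≅ G2.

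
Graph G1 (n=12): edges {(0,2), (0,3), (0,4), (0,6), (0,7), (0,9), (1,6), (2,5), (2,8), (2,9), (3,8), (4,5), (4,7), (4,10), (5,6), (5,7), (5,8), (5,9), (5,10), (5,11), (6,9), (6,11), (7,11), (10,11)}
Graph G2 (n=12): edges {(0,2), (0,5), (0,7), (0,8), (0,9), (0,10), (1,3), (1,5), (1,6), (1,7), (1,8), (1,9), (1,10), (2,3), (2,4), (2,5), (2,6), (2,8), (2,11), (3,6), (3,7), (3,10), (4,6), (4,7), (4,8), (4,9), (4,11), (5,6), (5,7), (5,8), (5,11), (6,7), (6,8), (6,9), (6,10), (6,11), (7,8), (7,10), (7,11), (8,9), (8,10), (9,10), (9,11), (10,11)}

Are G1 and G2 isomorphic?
No, not isomorphic

The graphs are NOT isomorphic.

Degrees in G1: deg(0)=6, deg(1)=1, deg(2)=4, deg(3)=2, deg(4)=4, deg(5)=8, deg(6)=5, deg(7)=4, deg(8)=3, deg(9)=4, deg(10)=3, deg(11)=4.
Sorted degree sequence of G1: [8, 6, 5, 4, 4, 4, 4, 4, 3, 3, 2, 1].
Degrees in G2: deg(0)=6, deg(1)=7, deg(2)=7, deg(3)=5, deg(4)=6, deg(5)=7, deg(6)=10, deg(7)=9, deg(8)=9, deg(9)=7, deg(10)=8, deg(11)=7.
Sorted degree sequence of G2: [10, 9, 9, 8, 7, 7, 7, 7, 7, 6, 6, 5].
The (sorted) degree sequence is an isomorphism invariant, so since G1 and G2 have different degree sequences they cannot be isomorphic.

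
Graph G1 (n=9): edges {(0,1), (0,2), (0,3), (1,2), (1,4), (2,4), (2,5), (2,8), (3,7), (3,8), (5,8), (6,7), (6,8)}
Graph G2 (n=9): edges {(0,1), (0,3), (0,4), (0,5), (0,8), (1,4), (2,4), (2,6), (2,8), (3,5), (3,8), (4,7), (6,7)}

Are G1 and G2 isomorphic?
Yes, isomorphic

The graphs are isomorphic.
One valid mapping φ: V(G1) → V(G2): 0→8, 1→3, 2→0, 3→2, 4→5, 5→1, 6→7, 7→6, 8→4

Verify φ preserves adjacency — for each edge of G1, its image is an edge of G2:
  (0,1) → (φ(0),φ(1)) = (3,8) ∈ E(G2) ✓
  (0,2) → (φ(0),φ(2)) = (0,8) ∈ E(G2) ✓
  (0,3) → (φ(0),φ(3)) = (2,8) ∈ E(G2) ✓
  (1,2) → (φ(1),φ(2)) = (0,3) ∈ E(G2) ✓
  (1,4) → (φ(1),φ(4)) = (3,5) ∈ E(G2) ✓
  (2,4) → (φ(2),φ(4)) = (0,5) ∈ E(G2) ✓
  (2,5) → (φ(2),φ(5)) = (0,1) ∈ E(G2) ✓
  (2,8) → (φ(2),φ(8)) = (0,4) ∈ E(G2) ✓
  (3,7) → (φ(3),φ(7)) = (2,6) ∈ E(G2) ✓
  (3,8) → (φ(3),φ(8)) = (2,4) ∈ E(G2) ✓
  (5,8) → (φ(5),φ(8)) = (1,4) ∈ E(G2) ✓
  (6,7) → (φ(6),φ(7)) = (6,7) ∈ E(G2) ✓
  (6,8) → (φ(6),φ(8)) = (4,7) ∈ E(G2) ✓
All 13 edges of G1 map to edges of G2, and |E(G1)| = |E(G2)| = 13, so φ is a bijection on edges as well as vertices. Hence G1 ≅ G2.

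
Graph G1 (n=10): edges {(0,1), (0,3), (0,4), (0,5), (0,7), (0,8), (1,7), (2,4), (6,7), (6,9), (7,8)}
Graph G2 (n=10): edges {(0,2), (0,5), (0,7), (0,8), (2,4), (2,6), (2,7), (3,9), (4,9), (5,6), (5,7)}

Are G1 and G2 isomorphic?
No, not isomorphic

The graphs are NOT isomorphic.

Connected components of G1: 1 component(s) with vertex sets [[0, 1, 2, 3, 4, 5, 6, 7, 8, 9]], sizes [10].
Connected components of G2: 2 component(s) with vertex sets [[1], [0, 2, 3, 4, 5, 6, 7, 8, 9]], sizes [1, 9].
The number of connected components (and the multiset of component sizes) is an isomorphism invariant — an isomorphism maps each component of G1 bijectively onto a component of G2. Since G1 has 1 component(s) and G2 has 2, they cannot be isomorphic.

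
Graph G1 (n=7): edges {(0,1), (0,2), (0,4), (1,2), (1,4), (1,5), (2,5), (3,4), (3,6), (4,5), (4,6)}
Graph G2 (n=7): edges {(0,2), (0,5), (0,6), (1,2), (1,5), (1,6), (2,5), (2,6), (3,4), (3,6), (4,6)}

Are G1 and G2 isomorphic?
Yes, isomorphic

The graphs are isomorphic.
One valid mapping φ: V(G1) → V(G2): 0→0, 1→2, 2→5, 3→3, 4→6, 5→1, 6→4

Verify φ preserves adjacency — for each edge of G1, its image is an edge of G2:
  (0,1) → (φ(0),φ(1)) = (0,2) ∈ E(G2) ✓
  (0,2) → (φ(0),φ(2)) = (0,5) ∈ E(G2) ✓
  (0,4) → (φ(0),φ(4)) = (0,6) ∈ E(G2) ✓
  (1,2) → (φ(1),φ(2)) = (2,5) ∈ E(G2) ✓
  (1,4) → (φ(1),φ(4)) = (2,6) ∈ E(G2) ✓
  (1,5) → (φ(1),φ(5)) = (1,2) ∈ E(G2) ✓
  (2,5) → (φ(2),φ(5)) = (1,5) ∈ E(G2) ✓
  (3,4) → (φ(3),φ(4)) = (3,6) ∈ E(G2) ✓
  (3,6) → (φ(3),φ(6)) = (3,4) ∈ E(G2) ✓
  (4,5) → (φ(4),φ(5)) = (1,6) ∈ E(G2) ✓
  (4,6) → (φ(4),φ(6)) = (4,6) ∈ E(G2) ✓
All 11 edges of G1 map to edges of G2, and |E(G1)| = |E(G2)| = 11, so φ is a bijection on edges as well as vertices. Hence G1 ≅ G2.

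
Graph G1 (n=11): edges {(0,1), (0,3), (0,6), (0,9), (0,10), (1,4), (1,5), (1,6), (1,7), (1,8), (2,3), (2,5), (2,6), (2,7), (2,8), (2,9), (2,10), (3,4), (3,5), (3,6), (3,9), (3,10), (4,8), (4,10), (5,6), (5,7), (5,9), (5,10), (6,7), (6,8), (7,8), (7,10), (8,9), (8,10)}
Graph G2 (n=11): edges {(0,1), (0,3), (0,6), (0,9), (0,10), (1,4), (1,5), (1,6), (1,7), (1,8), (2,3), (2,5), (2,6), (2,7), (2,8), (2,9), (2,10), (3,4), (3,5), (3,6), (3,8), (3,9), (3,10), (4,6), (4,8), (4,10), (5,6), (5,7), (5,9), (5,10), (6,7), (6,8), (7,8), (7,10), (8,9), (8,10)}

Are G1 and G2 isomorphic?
No, not isomorphic

The graphs are NOT isomorphic.

Counting edges: G1 has 34 edge(s); G2 has 36 edge(s).
Edge count is an isomorphism invariant (a bijection on vertices induces a bijection on edges), so differing edge counts rule out isomorphism.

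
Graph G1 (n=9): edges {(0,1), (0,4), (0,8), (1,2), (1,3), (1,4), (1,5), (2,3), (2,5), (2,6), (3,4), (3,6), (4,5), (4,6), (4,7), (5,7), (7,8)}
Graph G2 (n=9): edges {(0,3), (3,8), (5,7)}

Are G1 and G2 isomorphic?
No, not isomorphic

The graphs are NOT isomorphic.

Connected components of G1: 1 component(s) with vertex sets [[0, 1, 2, 3, 4, 5, 6, 7, 8]], sizes [9].
Connected components of G2: 6 component(s) with vertex sets [[1], [2], [4], [6], [5, 7], [0, 3, 8]], sizes [1, 1, 1, 1, 2, 3].
The number of connected components (and the multiset of component sizes) is an isomorphism invariant — an isomorphism maps each component of G1 bijectively onto a component of G2. Since G1 has 1 component(s) and G2 has 6, they cannot be isomorphic.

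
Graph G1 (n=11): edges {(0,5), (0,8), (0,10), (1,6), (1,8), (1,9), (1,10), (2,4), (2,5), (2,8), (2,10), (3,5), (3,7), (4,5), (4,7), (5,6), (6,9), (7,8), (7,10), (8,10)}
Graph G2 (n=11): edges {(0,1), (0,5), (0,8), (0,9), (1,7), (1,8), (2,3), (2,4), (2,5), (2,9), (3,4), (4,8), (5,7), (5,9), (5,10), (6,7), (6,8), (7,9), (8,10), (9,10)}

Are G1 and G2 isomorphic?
Yes, isomorphic

The graphs are isomorphic.
One valid mapping φ: V(G1) → V(G2): 0→10, 1→2, 2→0, 3→6, 4→1, 5→8, 6→4, 7→7, 8→9, 9→3, 10→5

Verify φ preserves adjacency — for each edge of G1, its image is an edge of G2:
  (0,5) → (φ(0),φ(5)) = (8,10) ∈ E(G2) ✓
  (0,8) → (φ(0),φ(8)) = (9,10) ∈ E(G2) ✓
  (0,10) → (φ(0),φ(10)) = (5,10) ∈ E(G2) ✓
  (1,6) → (φ(1),φ(6)) = (2,4) ∈ E(G2) ✓
  (1,8) → (φ(1),φ(8)) = (2,9) ∈ E(G2) ✓
  (1,9) → (φ(1),φ(9)) = (2,3) ∈ E(G2) ✓
  (1,10) → (φ(1),φ(10)) = (2,5) ∈ E(G2) ✓
  (2,4) → (φ(2),φ(4)) = (0,1) ∈ E(G2) ✓
  (2,5) → (φ(2),φ(5)) = (0,8) ∈ E(G2) ✓
  (2,8) → (φ(2),φ(8)) = (0,9) ∈ E(G2) ✓
  (2,10) → (φ(2),φ(10)) = (0,5) ∈ E(G2) ✓
  (3,5) → (φ(3),φ(5)) = (6,8) ∈ E(G2) ✓
  (3,7) → (φ(3),φ(7)) = (6,7) ∈ E(G2) ✓
  (4,5) → (φ(4),φ(5)) = (1,8) ∈ E(G2) ✓
  (4,7) → (φ(4),φ(7)) = (1,7) ∈ E(G2) ✓
  (5,6) → (φ(5),φ(6)) = (4,8) ∈ E(G2) ✓
  (6,9) → (φ(6),φ(9)) = (3,4) ∈ E(G2) ✓
  (7,8) → (φ(7),φ(8)) = (7,9) ∈ E(G2) ✓
  (7,10) → (φ(7),φ(10)) = (5,7) ∈ E(G2) ✓
  (8,10) → (φ(8),φ(10)) = (5,9) ∈ E(G2) ✓
All 20 edges of G1 map to edges of G2, and |E(G1)| = |E(G2)| = 20, so φ is a bijection on edges as well as vertices. Hence G1 ≅ G2.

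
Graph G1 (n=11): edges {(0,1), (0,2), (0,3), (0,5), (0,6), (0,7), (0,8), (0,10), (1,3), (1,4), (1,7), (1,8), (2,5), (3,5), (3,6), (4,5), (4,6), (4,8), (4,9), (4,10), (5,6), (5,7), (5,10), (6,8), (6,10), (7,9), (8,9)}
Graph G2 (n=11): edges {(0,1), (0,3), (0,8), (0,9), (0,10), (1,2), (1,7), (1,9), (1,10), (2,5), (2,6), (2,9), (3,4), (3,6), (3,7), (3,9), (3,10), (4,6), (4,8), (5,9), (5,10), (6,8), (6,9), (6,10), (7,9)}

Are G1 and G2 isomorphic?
No, not isomorphic

The graphs are NOT isomorphic.

Degrees in G1: deg(0)=8, deg(1)=5, deg(2)=2, deg(3)=4, deg(4)=6, deg(5)=7, deg(6)=6, deg(7)=4, deg(8)=5, deg(9)=3, deg(10)=4.
Sorted degree sequence of G1: [8, 7, 6, 6, 5, 5, 4, 4, 4, 3, 2].
Degrees in G2: deg(0)=5, deg(1)=5, deg(2)=4, deg(3)=6, deg(4)=3, deg(5)=3, deg(6)=6, deg(7)=3, deg(8)=3, deg(9)=7, deg(10)=5.
Sorted degree sequence of G2: [7, 6, 6, 5, 5, 5, 4, 3, 3, 3, 3].
The (sorted) degree sequence is an isomorphism invariant, so since G1 and G2 have different degree sequences they cannot be isomorphic.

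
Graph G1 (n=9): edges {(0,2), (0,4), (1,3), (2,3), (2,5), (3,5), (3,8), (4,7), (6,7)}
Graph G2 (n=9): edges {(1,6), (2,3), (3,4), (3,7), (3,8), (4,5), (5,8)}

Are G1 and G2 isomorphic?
No, not isomorphic

The graphs are NOT isomorphic.

Connected components of G1: 1 component(s) with vertex sets [[0, 1, 2, 3, 4, 5, 6, 7, 8]], sizes [9].
Connected components of G2: 3 component(s) with vertex sets [[0], [1, 6], [2, 3, 4, 5, 7, 8]], sizes [1, 2, 6].
The number of connected components (and the multiset of component sizes) is an isomorphism invariant — an isomorphism maps each component of G1 bijectively onto a component of G2. Since G1 has 1 component(s) and G2 has 3, they cannot be isomorphic.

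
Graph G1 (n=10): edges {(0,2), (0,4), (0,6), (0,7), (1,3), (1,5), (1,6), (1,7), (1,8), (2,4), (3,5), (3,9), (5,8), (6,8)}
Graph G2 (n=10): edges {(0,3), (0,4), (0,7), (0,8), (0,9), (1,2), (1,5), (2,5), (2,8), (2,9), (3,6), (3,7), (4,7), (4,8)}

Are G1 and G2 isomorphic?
Yes, isomorphic

The graphs are isomorphic.
One valid mapping φ: V(G1) → V(G2): 0→2, 1→0, 2→1, 3→3, 4→5, 5→7, 6→8, 7→9, 8→4, 9→6

Verify φ preserves adjacency — for each edge of G1, its image is an edge of G2:
  (0,2) → (φ(0),φ(2)) = (1,2) ∈ E(G2) ✓
  (0,4) → (φ(0),φ(4)) = (2,5) ∈ E(G2) ✓
  (0,6) → (φ(0),φ(6)) = (2,8) ∈ E(G2) ✓
  (0,7) → (φ(0),φ(7)) = (2,9) ∈ E(G2) ✓
  (1,3) → (φ(1),φ(3)) = (0,3) ∈ E(G2) ✓
  (1,5) → (φ(1),φ(5)) = (0,7) ∈ E(G2) ✓
  (1,6) → (φ(1),φ(6)) = (0,8) ∈ E(G2) ✓
  (1,7) → (φ(1),φ(7)) = (0,9) ∈ E(G2) ✓
  (1,8) → (φ(1),φ(8)) = (0,4) ∈ E(G2) ✓
  (2,4) → (φ(2),φ(4)) = (1,5) ∈ E(G2) ✓
  (3,5) → (φ(3),φ(5)) = (3,7) ∈ E(G2) ✓
  (3,9) → (φ(3),φ(9)) = (3,6) ∈ E(G2) ✓
  (5,8) → (φ(5),φ(8)) = (4,7) ∈ E(G2) ✓
  (6,8) → (φ(6),φ(8)) = (4,8) ∈ E(G2) ✓
All 14 edges of G1 map to edges of G2, and |E(G1)| = |E(G2)| = 14, so φ is a bijection on edges as well as vertices. Hence G1 ≅ G2.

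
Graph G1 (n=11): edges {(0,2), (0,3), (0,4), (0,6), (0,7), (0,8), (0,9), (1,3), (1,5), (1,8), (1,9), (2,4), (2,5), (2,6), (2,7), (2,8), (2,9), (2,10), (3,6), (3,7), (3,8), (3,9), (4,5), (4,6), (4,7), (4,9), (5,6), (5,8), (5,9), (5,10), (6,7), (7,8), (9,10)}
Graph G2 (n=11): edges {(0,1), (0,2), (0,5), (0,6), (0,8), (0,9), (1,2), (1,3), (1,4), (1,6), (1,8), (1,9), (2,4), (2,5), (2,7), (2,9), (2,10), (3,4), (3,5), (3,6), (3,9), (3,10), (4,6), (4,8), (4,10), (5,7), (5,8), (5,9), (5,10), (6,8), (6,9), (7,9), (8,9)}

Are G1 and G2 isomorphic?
Yes, isomorphic

The graphs are isomorphic.
One valid mapping φ: V(G1) → V(G2): 0→1, 1→10, 2→9, 3→4, 4→0, 5→5, 6→8, 7→6, 8→3, 9→2, 10→7

Verify φ preserves adjacency — for each edge of G1, its image is an edge of G2:
  (0,2) → (φ(0),φ(2)) = (1,9) ∈ E(G2) ✓
  (0,3) → (φ(0),φ(3)) = (1,4) ∈ E(G2) ✓
  (0,4) → (φ(0),φ(4)) = (0,1) ∈ E(G2) ✓
  (0,6) → (φ(0),φ(6)) = (1,8) ∈ E(G2) ✓
  (0,7) → (φ(0),φ(7)) = (1,6) ∈ E(G2) ✓
  (0,8) → (φ(0),φ(8)) = (1,3) ∈ E(G2) ✓
  (0,9) → (φ(0),φ(9)) = (1,2) ∈ E(G2) ✓
  (1,3) → (φ(1),φ(3)) = (4,10) ∈ E(G2) ✓
  (1,5) → (φ(1),φ(5)) = (5,10) ∈ E(G2) ✓
  (1,8) → (φ(1),φ(8)) = (3,10) ∈ E(G2) ✓
  (1,9) → (φ(1),φ(9)) = (2,10) ∈ E(G2) ✓
  (2,4) → (φ(2),φ(4)) = (0,9) ∈ E(G2) ✓
  (2,5) → (φ(2),φ(5)) = (5,9) ∈ E(G2) ✓
  (2,6) → (φ(2),φ(6)) = (8,9) ∈ E(G2) ✓
  (2,7) → (φ(2),φ(7)) = (6,9) ∈ E(G2) ✓
  (2,8) → (φ(2),φ(8)) = (3,9) ∈ E(G2) ✓
  (2,9) → (φ(2),φ(9)) = (2,9) ∈ E(G2) ✓
  (2,10) → (φ(2),φ(10)) = (7,9) ∈ E(G2) ✓
  (3,6) → (φ(3),φ(6)) = (4,8) ∈ E(G2) ✓
  (3,7) → (φ(3),φ(7)) = (4,6) ∈ E(G2) ✓
  (3,8) → (φ(3),φ(8)) = (3,4) ∈ E(G2) ✓
  (3,9) → (φ(3),φ(9)) = (2,4) ∈ E(G2) ✓
  (4,5) → (φ(4),φ(5)) = (0,5) ∈ E(G2) ✓
  (4,6) → (φ(4),φ(6)) = (0,8) ∈ E(G2) ✓
  (4,7) → (φ(4),φ(7)) = (0,6) ∈ E(G2) ✓
  (4,9) → (φ(4),φ(9)) = (0,2) ∈ E(G2) ✓
  (5,6) → (φ(5),φ(6)) = (5,8) ∈ E(G2) ✓
  (5,8) → (φ(5),φ(8)) = (3,5) ∈ E(G2) ✓
  (5,9) → (φ(5),φ(9)) = (2,5) ∈ E(G2) ✓
  (5,10) → (φ(5),φ(10)) = (5,7) ∈ E(G2) ✓
  (6,7) → (φ(6),φ(7)) = (6,8) ∈ E(G2) ✓
  (7,8) → (φ(7),φ(8)) = (3,6) ∈ E(G2) ✓
  (9,10) → (φ(9),φ(10)) = (2,7) ∈ E(G2) ✓
All 33 edges of G1 map to edges of G2, and |E(G1)| = |E(G2)| = 33, so φ is a bijection on edges as well as vertices. Hence G1 ≅ G2.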